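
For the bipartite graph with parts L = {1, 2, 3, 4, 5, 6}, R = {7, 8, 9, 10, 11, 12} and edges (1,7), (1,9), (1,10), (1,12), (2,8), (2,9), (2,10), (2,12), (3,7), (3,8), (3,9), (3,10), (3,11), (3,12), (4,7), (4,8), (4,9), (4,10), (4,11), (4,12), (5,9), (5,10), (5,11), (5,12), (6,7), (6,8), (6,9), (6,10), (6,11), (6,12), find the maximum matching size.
6 (matching: (1,12), (2,8), (3,11), (4,9), (5,10), (6,7); upper bound min(|L|,|R|) = min(6,6) = 6)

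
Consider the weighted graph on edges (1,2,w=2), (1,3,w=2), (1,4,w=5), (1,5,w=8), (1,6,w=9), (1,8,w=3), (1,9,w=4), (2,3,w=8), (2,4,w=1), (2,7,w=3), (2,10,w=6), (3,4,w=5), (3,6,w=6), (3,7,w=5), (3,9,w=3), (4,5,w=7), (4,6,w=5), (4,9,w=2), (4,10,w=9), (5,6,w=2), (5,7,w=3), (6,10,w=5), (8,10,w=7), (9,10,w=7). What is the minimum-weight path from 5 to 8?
11 (path: 5 -> 1 -> 8; weights 8 + 3 = 11)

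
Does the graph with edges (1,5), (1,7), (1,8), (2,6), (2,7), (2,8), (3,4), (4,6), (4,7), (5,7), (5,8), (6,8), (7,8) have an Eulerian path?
No (8 vertices have odd degree: {1, 2, 3, 4, 5, 6, 7, 8}; Eulerian path requires 0 or 2)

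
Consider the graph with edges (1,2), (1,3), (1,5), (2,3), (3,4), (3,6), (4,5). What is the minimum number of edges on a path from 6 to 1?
2 (path: 6 -> 3 -> 1, 2 edges)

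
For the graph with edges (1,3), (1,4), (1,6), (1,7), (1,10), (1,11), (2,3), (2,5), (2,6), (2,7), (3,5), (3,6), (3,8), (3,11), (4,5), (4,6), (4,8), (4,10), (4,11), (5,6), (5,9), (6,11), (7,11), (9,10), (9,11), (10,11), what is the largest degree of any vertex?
7 (attained at vertex 11)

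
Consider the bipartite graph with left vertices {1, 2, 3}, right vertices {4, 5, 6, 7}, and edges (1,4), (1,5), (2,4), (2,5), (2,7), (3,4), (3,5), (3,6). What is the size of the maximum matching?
3 (matching: (1,5), (2,7), (3,6); upper bound min(|L|,|R|) = min(3,4) = 3)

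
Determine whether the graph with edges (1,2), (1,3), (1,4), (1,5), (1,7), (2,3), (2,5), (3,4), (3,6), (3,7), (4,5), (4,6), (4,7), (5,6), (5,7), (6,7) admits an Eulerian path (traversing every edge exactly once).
No (6 vertices have odd degree: {1, 2, 3, 4, 5, 7}; Eulerian path requires 0 or 2)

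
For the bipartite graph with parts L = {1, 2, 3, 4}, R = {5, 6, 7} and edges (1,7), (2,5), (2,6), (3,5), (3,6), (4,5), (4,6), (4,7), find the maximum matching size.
3 (matching: (1,7), (2,6), (3,5); upper bound min(|L|,|R|) = min(4,3) = 3)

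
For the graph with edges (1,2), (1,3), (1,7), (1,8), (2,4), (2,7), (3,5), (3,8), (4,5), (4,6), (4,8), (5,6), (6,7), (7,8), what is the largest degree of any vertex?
4 (attained at vertices 1, 4, 7, 8)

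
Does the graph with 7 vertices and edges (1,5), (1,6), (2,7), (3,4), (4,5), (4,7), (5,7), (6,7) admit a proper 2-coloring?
No (odd cycle of length 5: 7 -> 6 -> 1 -> 5 -> 4 -> 7)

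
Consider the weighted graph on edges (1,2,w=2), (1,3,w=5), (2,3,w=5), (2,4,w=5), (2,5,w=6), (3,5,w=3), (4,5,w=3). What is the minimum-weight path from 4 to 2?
5 (path: 4 -> 2; weights 5 = 5)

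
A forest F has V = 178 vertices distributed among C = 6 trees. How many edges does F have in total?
172 (Each of the 6 component trees on V_i vertices has V_i - 1 edges; summing gives V - C = 178 - 6 = 172)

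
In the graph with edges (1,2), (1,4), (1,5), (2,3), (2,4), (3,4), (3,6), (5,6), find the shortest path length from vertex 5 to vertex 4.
2 (path: 5 -> 1 -> 4, 2 edges)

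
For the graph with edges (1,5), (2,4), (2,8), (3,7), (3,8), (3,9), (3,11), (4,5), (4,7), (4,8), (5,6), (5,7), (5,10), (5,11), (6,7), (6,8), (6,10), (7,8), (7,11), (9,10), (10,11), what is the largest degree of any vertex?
6 (attained at vertices 5, 7)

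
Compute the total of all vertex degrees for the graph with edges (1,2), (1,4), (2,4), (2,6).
8 (handshake: sum of degrees = 2|E| = 2 x 4 = 8)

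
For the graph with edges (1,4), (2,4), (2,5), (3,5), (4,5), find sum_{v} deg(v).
10 (handshake: sum of degrees = 2|E| = 2 x 5 = 10)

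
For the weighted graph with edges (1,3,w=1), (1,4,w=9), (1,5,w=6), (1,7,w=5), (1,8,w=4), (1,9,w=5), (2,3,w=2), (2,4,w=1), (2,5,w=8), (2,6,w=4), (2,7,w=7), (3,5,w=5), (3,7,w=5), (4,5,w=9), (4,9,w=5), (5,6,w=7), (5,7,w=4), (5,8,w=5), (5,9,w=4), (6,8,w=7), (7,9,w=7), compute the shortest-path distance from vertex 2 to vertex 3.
2 (path: 2 -> 3; weights 2 = 2)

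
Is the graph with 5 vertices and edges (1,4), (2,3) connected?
No, it has 3 components: {1, 4}, {2, 3}, {5}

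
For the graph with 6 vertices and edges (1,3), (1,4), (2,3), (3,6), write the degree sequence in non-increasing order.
[3, 2, 1, 1, 1, 0] (degrees: deg(1)=2, deg(2)=1, deg(3)=3, deg(4)=1, deg(5)=0, deg(6)=1)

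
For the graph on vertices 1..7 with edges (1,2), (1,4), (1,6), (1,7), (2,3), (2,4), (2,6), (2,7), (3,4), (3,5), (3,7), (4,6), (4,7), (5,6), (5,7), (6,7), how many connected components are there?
1 (components: {1, 2, 3, 4, 5, 6, 7})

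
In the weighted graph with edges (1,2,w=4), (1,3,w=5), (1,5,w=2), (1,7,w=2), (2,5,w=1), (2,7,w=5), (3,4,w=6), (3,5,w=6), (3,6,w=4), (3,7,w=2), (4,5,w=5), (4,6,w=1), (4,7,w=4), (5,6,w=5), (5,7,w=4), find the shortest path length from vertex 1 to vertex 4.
6 (path: 1 -> 7 -> 4; weights 2 + 4 = 6)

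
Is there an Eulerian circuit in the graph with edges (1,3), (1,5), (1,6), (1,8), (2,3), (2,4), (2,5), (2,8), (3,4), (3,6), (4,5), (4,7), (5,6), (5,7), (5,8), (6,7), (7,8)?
Yes (the graph is connected and all 8 vertices have even degree)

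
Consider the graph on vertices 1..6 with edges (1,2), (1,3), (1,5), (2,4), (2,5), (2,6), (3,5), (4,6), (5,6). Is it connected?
Yes (BFS from 1 visits [1, 2, 3, 5, 4, 6] — all 6 vertices reached)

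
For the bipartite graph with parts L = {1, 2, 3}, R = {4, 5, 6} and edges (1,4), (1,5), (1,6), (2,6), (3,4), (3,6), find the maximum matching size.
3 (matching: (1,5), (2,6), (3,4); upper bound min(|L|,|R|) = min(3,3) = 3)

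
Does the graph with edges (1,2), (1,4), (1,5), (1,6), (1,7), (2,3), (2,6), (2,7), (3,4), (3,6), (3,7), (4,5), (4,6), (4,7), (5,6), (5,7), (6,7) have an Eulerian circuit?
No (2 vertices have odd degree: {1, 4}; Eulerian circuit requires 0)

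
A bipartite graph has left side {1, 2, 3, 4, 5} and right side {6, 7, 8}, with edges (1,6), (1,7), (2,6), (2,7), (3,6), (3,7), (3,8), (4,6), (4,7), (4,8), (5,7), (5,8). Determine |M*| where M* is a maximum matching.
3 (matching: (1,7), (2,6), (3,8); upper bound min(|L|,|R|) = min(5,3) = 3)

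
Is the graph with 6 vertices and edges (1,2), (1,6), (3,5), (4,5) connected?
No, it has 2 components: {1, 2, 6}, {3, 4, 5}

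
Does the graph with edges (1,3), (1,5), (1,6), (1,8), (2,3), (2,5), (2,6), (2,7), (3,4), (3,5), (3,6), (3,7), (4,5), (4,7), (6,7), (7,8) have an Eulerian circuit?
No (2 vertices have odd degree: {4, 7}; Eulerian circuit requires 0)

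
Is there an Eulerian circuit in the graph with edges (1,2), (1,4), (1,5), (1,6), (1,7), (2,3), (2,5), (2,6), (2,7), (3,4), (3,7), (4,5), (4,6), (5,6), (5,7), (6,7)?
No (6 vertices have odd degree: {1, 2, 3, 5, 6, 7}; Eulerian circuit requires 0)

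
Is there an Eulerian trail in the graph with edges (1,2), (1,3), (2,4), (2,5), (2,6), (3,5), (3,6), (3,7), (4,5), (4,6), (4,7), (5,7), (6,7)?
Yes — and in fact it has an Eulerian circuit (the graph is connected and all 7 vertices have even degree)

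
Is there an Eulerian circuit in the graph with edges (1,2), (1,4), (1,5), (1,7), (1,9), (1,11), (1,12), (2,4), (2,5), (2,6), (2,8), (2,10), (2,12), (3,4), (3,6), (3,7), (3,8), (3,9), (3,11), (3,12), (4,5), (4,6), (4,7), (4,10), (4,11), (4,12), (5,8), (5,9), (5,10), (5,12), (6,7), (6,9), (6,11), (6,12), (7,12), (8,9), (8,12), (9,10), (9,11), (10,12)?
No (12 vertices have odd degree: {1, 2, 3, 4, 5, 6, 7, 8, 9, 10, 11, 12}; Eulerian circuit requires 0)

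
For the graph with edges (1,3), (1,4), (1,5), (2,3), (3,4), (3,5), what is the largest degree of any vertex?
4 (attained at vertex 3)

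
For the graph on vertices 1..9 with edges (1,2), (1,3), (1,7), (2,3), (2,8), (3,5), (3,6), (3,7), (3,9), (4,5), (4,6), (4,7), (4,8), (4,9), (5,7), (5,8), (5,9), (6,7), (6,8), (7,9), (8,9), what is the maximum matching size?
4 (matching: (1,2), (4,8), (5,9), (6,7); upper bound floor(n/2) = floor(9/2) = 4)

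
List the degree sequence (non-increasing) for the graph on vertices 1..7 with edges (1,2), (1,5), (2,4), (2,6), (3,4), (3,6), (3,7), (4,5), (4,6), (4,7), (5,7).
[5, 3, 3, 3, 3, 3, 2] (degrees: deg(1)=2, deg(2)=3, deg(3)=3, deg(4)=5, deg(5)=3, deg(6)=3, deg(7)=3)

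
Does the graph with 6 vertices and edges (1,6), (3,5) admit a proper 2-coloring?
Yes. Partition: {1, 2, 3, 4}, {5, 6}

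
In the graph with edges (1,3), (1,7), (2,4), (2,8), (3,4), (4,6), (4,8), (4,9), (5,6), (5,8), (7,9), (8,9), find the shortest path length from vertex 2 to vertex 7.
3 (path: 2 -> 8 -> 9 -> 7, 3 edges)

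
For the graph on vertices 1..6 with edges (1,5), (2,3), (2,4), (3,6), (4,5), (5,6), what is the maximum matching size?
3 (matching: (1,5), (2,4), (3,6); upper bound floor(n/2) = floor(6/2) = 3)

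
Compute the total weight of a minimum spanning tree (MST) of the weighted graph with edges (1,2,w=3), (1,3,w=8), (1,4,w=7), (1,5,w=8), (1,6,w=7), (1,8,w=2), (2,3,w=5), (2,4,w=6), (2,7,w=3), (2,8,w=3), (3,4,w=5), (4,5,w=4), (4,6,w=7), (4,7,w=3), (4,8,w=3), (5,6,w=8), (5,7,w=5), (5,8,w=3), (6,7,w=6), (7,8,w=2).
24 (MST edges: (1,2,w=3), (1,8,w=2), (2,3,w=5), (4,7,w=3), (5,8,w=3), (6,7,w=6), (7,8,w=2); sum of weights 3 + 2 + 5 + 3 + 3 + 6 + 2 = 24)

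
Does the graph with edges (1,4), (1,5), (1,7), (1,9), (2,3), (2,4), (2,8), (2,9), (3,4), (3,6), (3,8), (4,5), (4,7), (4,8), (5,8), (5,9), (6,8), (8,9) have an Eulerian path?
Yes — and in fact it has an Eulerian circuit (the graph is connected and all 9 vertices have even degree)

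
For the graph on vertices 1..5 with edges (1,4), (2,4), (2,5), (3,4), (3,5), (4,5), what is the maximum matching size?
2 (matching: (1,4), (3,5); upper bound floor(n/2) = floor(5/2) = 2)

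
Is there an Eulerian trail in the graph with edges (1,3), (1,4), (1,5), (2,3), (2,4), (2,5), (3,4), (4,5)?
No (4 vertices have odd degree: {1, 2, 3, 5}; Eulerian path requires 0 or 2)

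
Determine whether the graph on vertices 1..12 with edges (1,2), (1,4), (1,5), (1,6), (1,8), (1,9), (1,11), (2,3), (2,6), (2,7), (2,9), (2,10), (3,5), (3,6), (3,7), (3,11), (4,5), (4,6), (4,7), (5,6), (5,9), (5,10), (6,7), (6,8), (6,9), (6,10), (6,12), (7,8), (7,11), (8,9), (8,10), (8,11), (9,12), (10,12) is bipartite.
No (odd cycle of length 3: 4 -> 1 -> 6 -> 4)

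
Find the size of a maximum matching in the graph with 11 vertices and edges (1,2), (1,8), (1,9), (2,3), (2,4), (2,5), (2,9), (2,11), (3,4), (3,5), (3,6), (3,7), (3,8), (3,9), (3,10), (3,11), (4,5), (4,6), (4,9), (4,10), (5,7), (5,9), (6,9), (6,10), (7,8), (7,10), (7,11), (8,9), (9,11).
5 (matching: (1,9), (2,4), (3,11), (6,10), (7,8); upper bound floor(n/2) = floor(11/2) = 5)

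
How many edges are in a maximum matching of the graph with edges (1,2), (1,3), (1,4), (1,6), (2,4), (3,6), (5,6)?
3 (matching: (1,3), (2,4), (5,6); upper bound floor(n/2) = floor(6/2) = 3)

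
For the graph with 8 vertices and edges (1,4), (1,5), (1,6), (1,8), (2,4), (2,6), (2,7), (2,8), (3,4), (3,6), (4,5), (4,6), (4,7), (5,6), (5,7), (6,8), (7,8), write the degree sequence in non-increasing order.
[6, 6, 4, 4, 4, 4, 4, 2] (degrees: deg(1)=4, deg(2)=4, deg(3)=2, deg(4)=6, deg(5)=4, deg(6)=6, deg(7)=4, deg(8)=4)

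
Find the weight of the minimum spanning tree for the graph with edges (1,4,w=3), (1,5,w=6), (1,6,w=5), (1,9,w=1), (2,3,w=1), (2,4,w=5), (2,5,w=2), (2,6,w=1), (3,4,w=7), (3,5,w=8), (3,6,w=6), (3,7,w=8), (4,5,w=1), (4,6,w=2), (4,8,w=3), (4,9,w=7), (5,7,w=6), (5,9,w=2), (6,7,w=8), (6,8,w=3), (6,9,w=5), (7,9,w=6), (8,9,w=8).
17 (MST edges: (1,9,w=1), (2,3,w=1), (2,5,w=2), (2,6,w=1), (4,5,w=1), (4,8,w=3), (5,7,w=6), (5,9,w=2); sum of weights 1 + 1 + 2 + 1 + 1 + 3 + 6 + 2 = 17)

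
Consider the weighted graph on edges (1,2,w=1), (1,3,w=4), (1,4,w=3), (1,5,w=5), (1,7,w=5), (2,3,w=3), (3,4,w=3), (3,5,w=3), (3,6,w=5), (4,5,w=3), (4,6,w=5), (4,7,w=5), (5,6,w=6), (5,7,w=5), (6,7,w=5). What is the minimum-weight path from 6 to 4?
5 (path: 6 -> 4; weights 5 = 5)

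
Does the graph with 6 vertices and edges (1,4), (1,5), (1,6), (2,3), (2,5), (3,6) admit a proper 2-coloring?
No (odd cycle of length 5: 2 -> 5 -> 1 -> 6 -> 3 -> 2)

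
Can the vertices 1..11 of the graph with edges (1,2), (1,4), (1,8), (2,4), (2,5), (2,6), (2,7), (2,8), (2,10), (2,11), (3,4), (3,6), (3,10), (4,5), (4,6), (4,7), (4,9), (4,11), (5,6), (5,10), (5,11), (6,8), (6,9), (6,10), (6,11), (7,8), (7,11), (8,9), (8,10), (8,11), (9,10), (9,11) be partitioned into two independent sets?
No (odd cycle of length 3: 2 -> 1 -> 4 -> 2)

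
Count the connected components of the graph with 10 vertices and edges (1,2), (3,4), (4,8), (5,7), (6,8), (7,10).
4 (components: {1, 2}, {3, 4, 6, 8}, {5, 7, 10}, {9})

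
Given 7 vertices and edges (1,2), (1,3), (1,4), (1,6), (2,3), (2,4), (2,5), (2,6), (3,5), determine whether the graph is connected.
No, it has 2 components: {1, 2, 3, 4, 5, 6}, {7}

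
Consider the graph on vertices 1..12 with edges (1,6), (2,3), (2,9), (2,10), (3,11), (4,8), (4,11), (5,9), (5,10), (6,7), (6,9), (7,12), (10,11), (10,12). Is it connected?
Yes (BFS from 1 visits [1, 6, 7, 9, 12, 2, 5, 10, 3, 11, 4, 8] — all 12 vertices reached)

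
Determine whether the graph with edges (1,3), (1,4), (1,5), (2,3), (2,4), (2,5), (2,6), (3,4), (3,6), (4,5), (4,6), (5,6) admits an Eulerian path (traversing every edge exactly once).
Yes (the graph is connected and exactly 2 vertices have odd degree: {1, 4}; any Eulerian path must start and end at those)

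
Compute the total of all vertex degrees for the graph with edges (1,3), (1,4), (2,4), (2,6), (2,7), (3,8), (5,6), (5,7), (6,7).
18 (handshake: sum of degrees = 2|E| = 2 x 9 = 18)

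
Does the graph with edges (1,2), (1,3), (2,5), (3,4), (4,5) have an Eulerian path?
Yes — and in fact it has an Eulerian circuit (the graph is connected and all 5 vertices have even degree)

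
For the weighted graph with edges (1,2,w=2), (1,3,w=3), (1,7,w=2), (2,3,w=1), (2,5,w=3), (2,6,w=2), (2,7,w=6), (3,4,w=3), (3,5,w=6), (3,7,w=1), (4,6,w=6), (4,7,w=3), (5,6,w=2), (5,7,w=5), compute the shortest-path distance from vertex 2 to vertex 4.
4 (path: 2 -> 3 -> 4; weights 1 + 3 = 4)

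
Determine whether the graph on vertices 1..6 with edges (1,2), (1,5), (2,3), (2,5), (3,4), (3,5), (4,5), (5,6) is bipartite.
No (odd cycle of length 3: 2 -> 1 -> 5 -> 2)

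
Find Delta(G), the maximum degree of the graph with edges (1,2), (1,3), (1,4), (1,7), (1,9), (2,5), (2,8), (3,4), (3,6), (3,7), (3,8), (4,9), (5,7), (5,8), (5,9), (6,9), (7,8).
5 (attained at vertices 1, 3)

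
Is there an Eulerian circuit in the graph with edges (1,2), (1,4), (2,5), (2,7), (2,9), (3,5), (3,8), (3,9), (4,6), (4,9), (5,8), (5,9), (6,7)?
No (2 vertices have odd degree: {3, 4}; Eulerian circuit requires 0)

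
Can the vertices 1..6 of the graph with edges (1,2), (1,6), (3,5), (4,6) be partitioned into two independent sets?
Yes. Partition: {1, 3, 4}, {2, 5, 6}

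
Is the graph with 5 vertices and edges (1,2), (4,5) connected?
No, it has 3 components: {1, 2}, {3}, {4, 5}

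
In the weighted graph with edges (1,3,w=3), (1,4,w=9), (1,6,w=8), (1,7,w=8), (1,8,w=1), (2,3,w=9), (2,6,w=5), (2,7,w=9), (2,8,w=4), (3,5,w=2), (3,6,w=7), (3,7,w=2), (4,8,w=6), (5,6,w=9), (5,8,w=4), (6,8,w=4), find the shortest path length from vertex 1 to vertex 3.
3 (path: 1 -> 3; weights 3 = 3)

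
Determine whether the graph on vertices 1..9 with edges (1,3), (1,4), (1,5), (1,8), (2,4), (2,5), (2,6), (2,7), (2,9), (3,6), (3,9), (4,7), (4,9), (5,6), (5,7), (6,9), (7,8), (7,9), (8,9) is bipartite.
No (odd cycle of length 5: 7 -> 5 -> 1 -> 3 -> 9 -> 7)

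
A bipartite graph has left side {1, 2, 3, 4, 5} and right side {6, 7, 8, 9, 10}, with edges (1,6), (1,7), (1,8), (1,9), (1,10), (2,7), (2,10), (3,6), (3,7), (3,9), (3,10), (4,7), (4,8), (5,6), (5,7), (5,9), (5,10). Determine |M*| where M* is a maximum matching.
5 (matching: (1,10), (2,7), (3,9), (4,8), (5,6); upper bound min(|L|,|R|) = min(5,5) = 5)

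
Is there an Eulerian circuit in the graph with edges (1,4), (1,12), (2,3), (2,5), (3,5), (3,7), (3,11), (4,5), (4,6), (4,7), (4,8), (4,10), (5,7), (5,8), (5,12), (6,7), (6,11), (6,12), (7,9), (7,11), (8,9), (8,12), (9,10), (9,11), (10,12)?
No (2 vertices have odd degree: {10, 12}; Eulerian circuit requires 0)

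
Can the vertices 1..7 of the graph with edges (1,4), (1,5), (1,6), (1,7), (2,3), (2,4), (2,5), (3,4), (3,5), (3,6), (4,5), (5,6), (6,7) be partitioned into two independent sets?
No (odd cycle of length 3: 5 -> 1 -> 6 -> 5)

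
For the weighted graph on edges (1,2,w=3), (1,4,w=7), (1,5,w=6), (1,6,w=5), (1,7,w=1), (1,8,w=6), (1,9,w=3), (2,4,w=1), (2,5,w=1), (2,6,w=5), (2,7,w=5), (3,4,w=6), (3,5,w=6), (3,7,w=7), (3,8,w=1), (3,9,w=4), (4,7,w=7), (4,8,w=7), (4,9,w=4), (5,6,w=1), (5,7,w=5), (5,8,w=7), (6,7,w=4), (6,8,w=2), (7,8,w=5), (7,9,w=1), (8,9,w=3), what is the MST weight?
11 (MST edges: (1,2,w=3), (1,7,w=1), (2,4,w=1), (2,5,w=1), (3,8,w=1), (5,6,w=1), (6,8,w=2), (7,9,w=1); sum of weights 3 + 1 + 1 + 1 + 1 + 1 + 2 + 1 = 11)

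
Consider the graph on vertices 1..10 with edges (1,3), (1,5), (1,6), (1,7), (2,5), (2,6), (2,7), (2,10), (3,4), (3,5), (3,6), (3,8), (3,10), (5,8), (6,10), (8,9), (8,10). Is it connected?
Yes (BFS from 1 visits [1, 3, 5, 6, 7, 4, 8, 10, 2, 9] — all 10 vertices reached)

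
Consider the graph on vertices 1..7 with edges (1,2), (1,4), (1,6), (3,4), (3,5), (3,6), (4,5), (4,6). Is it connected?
No, it has 2 components: {1, 2, 3, 4, 5, 6}, {7}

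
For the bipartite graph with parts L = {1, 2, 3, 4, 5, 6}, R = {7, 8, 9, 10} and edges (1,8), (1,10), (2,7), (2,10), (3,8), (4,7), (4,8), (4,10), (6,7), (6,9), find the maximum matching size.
4 (matching: (1,10), (2,7), (3,8), (6,9); upper bound min(|L|,|R|) = min(6,4) = 4)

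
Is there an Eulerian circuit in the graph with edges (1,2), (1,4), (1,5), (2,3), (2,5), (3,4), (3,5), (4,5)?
No (4 vertices have odd degree: {1, 2, 3, 4}; Eulerian circuit requires 0)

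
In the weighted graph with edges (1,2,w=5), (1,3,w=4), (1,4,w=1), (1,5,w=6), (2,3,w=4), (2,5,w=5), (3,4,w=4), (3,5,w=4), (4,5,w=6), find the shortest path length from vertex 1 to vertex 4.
1 (path: 1 -> 4; weights 1 = 1)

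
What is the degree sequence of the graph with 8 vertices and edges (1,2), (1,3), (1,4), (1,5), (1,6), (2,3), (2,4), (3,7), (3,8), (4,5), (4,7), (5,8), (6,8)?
[5, 4, 4, 3, 3, 3, 2, 2] (degrees: deg(1)=5, deg(2)=3, deg(3)=4, deg(4)=4, deg(5)=3, deg(6)=2, deg(7)=2, deg(8)=3)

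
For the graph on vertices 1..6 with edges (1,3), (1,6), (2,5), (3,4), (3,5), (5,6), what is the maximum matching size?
3 (matching: (1,6), (2,5), (3,4); upper bound floor(n/2) = floor(6/2) = 3)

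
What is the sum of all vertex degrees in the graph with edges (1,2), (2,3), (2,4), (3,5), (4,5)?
10 (handshake: sum of degrees = 2|E| = 2 x 5 = 10)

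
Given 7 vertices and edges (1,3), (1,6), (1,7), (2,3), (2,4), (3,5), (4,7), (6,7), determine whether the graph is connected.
Yes (BFS from 1 visits [1, 3, 6, 7, 2, 5, 4] — all 7 vertices reached)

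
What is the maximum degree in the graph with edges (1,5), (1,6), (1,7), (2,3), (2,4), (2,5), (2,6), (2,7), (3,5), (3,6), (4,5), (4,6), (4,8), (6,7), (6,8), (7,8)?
6 (attained at vertex 6)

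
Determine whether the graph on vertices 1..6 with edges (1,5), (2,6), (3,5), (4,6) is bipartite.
Yes. Partition: {1, 2, 3, 4}, {5, 6}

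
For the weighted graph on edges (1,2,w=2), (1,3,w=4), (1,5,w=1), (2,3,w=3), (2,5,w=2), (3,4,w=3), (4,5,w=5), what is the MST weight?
9 (MST edges: (1,2,w=2), (1,5,w=1), (2,3,w=3), (3,4,w=3); sum of weights 2 + 1 + 3 + 3 = 9)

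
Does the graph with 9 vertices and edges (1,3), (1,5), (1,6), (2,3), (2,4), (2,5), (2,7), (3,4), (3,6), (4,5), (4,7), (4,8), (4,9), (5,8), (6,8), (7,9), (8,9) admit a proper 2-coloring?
No (odd cycle of length 3: 6 -> 1 -> 3 -> 6)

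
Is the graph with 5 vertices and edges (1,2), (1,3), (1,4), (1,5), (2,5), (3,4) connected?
Yes (BFS from 1 visits [1, 2, 3, 4, 5] — all 5 vertices reached)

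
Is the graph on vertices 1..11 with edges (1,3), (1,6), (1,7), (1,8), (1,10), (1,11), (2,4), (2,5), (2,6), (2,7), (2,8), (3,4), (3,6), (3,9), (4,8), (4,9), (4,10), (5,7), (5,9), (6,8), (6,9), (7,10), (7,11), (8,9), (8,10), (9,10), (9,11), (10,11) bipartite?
No (odd cycle of length 3: 11 -> 1 -> 10 -> 11)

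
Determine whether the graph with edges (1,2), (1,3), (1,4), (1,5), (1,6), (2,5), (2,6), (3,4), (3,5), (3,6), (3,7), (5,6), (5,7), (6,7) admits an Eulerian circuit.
No (6 vertices have odd degree: {1, 2, 3, 5, 6, 7}; Eulerian circuit requires 0)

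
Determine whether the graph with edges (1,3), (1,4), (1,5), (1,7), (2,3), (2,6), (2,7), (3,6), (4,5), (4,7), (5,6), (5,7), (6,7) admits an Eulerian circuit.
No (4 vertices have odd degree: {2, 3, 4, 7}; Eulerian circuit requires 0)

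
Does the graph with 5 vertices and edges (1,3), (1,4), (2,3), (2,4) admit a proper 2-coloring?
Yes. Partition: {1, 2, 5}, {3, 4}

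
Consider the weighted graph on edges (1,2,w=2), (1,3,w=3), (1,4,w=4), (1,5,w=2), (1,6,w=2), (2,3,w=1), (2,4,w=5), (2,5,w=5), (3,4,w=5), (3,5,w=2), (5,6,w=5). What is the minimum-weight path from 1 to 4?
4 (path: 1 -> 4; weights 4 = 4)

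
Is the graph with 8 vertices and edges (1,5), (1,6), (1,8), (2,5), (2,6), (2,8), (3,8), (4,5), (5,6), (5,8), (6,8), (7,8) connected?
Yes (BFS from 1 visits [1, 5, 6, 8, 2, 4, 3, 7] — all 8 vertices reached)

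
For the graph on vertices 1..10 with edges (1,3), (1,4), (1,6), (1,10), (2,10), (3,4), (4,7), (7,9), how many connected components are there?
3 (components: {1, 2, 3, 4, 6, 7, 9, 10}, {5}, {8})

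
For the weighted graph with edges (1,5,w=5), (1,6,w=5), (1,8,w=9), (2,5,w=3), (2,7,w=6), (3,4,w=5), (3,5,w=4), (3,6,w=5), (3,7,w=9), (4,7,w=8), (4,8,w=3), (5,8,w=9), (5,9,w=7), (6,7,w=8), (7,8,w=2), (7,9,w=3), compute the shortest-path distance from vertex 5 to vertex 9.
7 (path: 5 -> 9; weights 7 = 7)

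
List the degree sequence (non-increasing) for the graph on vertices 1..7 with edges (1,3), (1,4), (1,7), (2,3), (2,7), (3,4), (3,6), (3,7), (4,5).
[5, 3, 3, 3, 2, 1, 1] (degrees: deg(1)=3, deg(2)=2, deg(3)=5, deg(4)=3, deg(5)=1, deg(6)=1, deg(7)=3)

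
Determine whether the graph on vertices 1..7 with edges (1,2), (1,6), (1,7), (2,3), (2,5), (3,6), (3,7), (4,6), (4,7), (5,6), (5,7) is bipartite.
Yes. Partition: {1, 3, 4, 5}, {2, 6, 7}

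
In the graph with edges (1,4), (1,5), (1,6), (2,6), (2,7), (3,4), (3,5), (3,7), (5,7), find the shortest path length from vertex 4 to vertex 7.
2 (path: 4 -> 3 -> 7, 2 edges)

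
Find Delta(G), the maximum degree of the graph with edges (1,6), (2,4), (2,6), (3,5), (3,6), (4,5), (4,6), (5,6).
5 (attained at vertex 6)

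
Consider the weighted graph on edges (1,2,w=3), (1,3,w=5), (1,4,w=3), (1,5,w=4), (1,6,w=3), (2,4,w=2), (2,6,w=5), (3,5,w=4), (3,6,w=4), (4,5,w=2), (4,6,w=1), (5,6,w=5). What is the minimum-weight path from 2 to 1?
3 (path: 2 -> 1; weights 3 = 3)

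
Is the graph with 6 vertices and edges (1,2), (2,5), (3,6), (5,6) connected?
No, it has 2 components: {1, 2, 3, 5, 6}, {4}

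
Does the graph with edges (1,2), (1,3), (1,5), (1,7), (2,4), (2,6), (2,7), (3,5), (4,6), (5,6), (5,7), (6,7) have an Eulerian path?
Yes — and in fact it has an Eulerian circuit (the graph is connected and all 7 vertices have even degree)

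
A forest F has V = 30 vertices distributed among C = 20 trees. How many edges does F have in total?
10 (Each of the 20 component trees on V_i vertices has V_i - 1 edges; summing gives V - C = 30 - 20 = 10)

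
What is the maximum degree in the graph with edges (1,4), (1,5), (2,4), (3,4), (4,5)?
4 (attained at vertex 4)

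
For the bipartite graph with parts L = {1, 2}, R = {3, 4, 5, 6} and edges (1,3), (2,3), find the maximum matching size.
1 (matching: (1,3); upper bound min(|L|,|R|) = min(2,4) = 2)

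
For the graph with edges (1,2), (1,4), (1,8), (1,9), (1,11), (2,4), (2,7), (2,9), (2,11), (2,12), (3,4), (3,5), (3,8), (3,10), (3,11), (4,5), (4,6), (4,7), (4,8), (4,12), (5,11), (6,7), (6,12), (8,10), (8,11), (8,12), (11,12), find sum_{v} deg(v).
54 (handshake: sum of degrees = 2|E| = 2 x 27 = 54)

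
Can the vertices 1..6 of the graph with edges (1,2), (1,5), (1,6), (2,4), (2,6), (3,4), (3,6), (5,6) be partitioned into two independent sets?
No (odd cycle of length 3: 5 -> 1 -> 6 -> 5)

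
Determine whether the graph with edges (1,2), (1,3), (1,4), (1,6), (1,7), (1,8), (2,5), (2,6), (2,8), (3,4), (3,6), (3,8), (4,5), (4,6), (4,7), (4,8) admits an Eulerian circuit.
Yes (the graph is connected and all 8 vertices have even degree)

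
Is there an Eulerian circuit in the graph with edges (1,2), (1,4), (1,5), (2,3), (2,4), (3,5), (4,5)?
No (4 vertices have odd degree: {1, 2, 4, 5}; Eulerian circuit requires 0)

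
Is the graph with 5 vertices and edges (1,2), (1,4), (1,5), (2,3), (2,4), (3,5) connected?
Yes (BFS from 1 visits [1, 2, 4, 5, 3] — all 5 vertices reached)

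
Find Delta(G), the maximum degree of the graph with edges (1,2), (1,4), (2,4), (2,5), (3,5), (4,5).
3 (attained at vertices 2, 4, 5)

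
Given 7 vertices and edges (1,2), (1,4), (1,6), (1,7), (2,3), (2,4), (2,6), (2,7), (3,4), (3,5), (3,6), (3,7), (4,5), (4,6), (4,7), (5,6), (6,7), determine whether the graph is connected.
Yes (BFS from 1 visits [1, 2, 4, 6, 7, 3, 5] — all 7 vertices reached)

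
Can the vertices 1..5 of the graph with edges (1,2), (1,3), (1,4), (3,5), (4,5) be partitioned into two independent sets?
Yes. Partition: {1, 5}, {2, 3, 4}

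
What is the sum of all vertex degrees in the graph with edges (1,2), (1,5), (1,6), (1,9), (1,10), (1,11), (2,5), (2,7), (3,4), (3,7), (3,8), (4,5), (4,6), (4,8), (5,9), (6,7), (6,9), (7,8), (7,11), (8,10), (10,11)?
42 (handshake: sum of degrees = 2|E| = 2 x 21 = 42)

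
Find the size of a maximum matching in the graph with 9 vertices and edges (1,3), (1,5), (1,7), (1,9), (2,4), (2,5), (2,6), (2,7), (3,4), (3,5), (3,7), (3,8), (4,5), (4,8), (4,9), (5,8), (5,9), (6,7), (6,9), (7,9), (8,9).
4 (matching: (2,6), (3,7), (4,5), (8,9); upper bound floor(n/2) = floor(9/2) = 4)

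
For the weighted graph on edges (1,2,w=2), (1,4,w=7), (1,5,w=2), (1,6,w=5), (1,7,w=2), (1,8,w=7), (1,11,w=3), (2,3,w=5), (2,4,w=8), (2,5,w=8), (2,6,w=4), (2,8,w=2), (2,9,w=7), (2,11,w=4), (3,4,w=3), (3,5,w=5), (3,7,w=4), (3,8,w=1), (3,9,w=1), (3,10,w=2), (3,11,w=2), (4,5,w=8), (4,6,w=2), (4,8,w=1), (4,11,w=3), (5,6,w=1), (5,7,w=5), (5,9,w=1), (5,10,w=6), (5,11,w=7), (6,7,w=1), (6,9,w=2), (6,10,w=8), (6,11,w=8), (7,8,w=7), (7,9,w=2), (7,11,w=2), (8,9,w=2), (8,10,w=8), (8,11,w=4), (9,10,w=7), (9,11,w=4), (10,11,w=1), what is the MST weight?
13 (MST edges: (1,2,w=2), (1,5,w=2), (3,8,w=1), (3,9,w=1), (3,10,w=2), (4,8,w=1), (5,6,w=1), (5,9,w=1), (6,7,w=1), (10,11,w=1); sum of weights 2 + 2 + 1 + 1 + 2 + 1 + 1 + 1 + 1 + 1 = 13)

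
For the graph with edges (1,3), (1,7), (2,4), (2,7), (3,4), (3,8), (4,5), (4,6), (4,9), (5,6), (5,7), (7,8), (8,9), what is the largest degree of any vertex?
5 (attained at vertex 4)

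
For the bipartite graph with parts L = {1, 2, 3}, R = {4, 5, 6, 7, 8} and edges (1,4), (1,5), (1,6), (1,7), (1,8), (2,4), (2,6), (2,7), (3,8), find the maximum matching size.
3 (matching: (1,6), (2,7), (3,8); upper bound min(|L|,|R|) = min(3,5) = 3)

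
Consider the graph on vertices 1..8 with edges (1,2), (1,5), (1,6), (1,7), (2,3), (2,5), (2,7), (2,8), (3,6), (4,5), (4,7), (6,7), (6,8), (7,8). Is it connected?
Yes (BFS from 1 visits [1, 2, 5, 6, 7, 3, 8, 4] — all 8 vertices reached)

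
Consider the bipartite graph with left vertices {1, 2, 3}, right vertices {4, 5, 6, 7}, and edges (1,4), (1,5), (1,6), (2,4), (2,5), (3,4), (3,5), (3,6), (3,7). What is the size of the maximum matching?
3 (matching: (1,6), (2,5), (3,7); upper bound min(|L|,|R|) = min(3,4) = 3)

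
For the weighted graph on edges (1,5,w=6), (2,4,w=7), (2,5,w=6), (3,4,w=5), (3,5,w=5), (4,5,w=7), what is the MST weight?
22 (MST edges: (1,5,w=6), (2,5,w=6), (3,4,w=5), (3,5,w=5); sum of weights 6 + 6 + 5 + 5 = 22)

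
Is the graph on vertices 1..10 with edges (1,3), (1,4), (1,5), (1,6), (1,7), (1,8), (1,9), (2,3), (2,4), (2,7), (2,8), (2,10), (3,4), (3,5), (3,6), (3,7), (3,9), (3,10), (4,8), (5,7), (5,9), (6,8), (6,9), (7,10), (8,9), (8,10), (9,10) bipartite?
No (odd cycle of length 3: 3 -> 1 -> 4 -> 3)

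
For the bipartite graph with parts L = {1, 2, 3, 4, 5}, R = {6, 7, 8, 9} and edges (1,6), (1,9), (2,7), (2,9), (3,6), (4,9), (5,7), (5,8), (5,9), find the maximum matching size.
4 (matching: (1,9), (2,7), (3,6), (5,8); upper bound min(|L|,|R|) = min(5,4) = 4)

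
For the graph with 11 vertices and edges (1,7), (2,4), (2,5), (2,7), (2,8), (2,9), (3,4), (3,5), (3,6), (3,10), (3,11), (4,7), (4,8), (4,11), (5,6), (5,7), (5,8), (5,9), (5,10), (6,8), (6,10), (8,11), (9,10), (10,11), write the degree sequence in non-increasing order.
[7, 5, 5, 5, 5, 5, 4, 4, 4, 3, 1] (degrees: deg(1)=1, deg(2)=5, deg(3)=5, deg(4)=5, deg(5)=7, deg(6)=4, deg(7)=4, deg(8)=5, deg(9)=3, deg(10)=5, deg(11)=4)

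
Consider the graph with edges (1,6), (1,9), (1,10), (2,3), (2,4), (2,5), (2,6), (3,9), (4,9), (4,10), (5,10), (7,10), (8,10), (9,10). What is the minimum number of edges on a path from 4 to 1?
2 (path: 4 -> 10 -> 1, 2 edges)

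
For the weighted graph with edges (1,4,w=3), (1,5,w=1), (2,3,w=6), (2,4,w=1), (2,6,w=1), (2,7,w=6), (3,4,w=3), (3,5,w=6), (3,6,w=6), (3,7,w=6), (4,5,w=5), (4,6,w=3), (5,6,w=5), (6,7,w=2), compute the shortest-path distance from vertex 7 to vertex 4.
4 (path: 7 -> 6 -> 2 -> 4; weights 2 + 1 + 1 = 4)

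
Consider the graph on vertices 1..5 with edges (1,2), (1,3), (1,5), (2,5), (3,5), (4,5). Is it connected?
Yes (BFS from 1 visits [1, 2, 3, 5, 4] — all 5 vertices reached)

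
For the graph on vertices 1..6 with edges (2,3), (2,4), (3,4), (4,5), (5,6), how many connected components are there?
2 (components: {1}, {2, 3, 4, 5, 6})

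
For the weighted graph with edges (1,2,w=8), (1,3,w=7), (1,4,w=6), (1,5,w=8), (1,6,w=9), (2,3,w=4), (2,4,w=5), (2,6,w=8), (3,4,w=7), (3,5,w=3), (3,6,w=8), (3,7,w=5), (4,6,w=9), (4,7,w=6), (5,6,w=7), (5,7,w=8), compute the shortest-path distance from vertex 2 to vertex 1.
8 (path: 2 -> 1; weights 8 = 8)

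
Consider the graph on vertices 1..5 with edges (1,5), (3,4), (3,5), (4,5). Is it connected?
No, it has 2 components: {1, 3, 4, 5}, {2}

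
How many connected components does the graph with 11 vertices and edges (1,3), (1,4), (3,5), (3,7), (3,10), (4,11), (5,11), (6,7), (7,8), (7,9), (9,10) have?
2 (components: {1, 3, 4, 5, 6, 7, 8, 9, 10, 11}, {2})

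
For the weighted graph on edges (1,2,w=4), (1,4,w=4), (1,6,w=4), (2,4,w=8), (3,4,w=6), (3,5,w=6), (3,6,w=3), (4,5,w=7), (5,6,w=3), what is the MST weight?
18 (MST edges: (1,2,w=4), (1,4,w=4), (1,6,w=4), (3,6,w=3), (5,6,w=3); sum of weights 4 + 4 + 4 + 3 + 3 = 18)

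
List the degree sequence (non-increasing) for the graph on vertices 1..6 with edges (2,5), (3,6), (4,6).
[2, 1, 1, 1, 1, 0] (degrees: deg(1)=0, deg(2)=1, deg(3)=1, deg(4)=1, deg(5)=1, deg(6)=2)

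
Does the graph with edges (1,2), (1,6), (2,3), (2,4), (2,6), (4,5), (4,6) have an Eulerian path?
No (4 vertices have odd degree: {3, 4, 5, 6}; Eulerian path requires 0 or 2)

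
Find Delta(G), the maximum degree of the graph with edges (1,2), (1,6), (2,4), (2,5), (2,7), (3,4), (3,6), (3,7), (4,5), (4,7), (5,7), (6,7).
5 (attained at vertex 7)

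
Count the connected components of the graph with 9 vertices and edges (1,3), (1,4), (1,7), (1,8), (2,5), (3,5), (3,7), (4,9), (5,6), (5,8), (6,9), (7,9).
1 (components: {1, 2, 3, 4, 5, 6, 7, 8, 9})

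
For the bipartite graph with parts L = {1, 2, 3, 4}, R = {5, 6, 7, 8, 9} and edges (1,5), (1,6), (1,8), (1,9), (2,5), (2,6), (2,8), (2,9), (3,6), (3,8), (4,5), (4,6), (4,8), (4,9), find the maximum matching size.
4 (matching: (1,9), (2,8), (3,6), (4,5); upper bound min(|L|,|R|) = min(4,5) = 4)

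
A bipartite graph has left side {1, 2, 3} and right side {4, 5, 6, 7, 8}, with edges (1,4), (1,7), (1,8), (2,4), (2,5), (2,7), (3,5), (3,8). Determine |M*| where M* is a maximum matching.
3 (matching: (1,8), (2,7), (3,5); upper bound min(|L|,|R|) = min(3,5) = 3)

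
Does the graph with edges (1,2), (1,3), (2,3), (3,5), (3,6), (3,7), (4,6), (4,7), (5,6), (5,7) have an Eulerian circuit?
No (4 vertices have odd degree: {3, 5, 6, 7}; Eulerian circuit requires 0)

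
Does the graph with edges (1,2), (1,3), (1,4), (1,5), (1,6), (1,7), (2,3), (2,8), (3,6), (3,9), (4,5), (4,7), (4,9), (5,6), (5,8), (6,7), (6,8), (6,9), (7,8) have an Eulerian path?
Yes (the graph is connected and exactly 2 vertices have odd degree: {2, 9}; any Eulerian path must start and end at those)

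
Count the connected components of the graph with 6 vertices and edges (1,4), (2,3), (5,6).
3 (components: {1, 4}, {2, 3}, {5, 6})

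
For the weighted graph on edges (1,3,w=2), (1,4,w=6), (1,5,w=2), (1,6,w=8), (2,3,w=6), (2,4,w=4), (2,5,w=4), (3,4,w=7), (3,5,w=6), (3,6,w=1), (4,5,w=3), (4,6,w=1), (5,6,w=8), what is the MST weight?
10 (MST edges: (1,3,w=2), (1,5,w=2), (2,5,w=4), (3,6,w=1), (4,6,w=1); sum of weights 2 + 2 + 4 + 1 + 1 = 10)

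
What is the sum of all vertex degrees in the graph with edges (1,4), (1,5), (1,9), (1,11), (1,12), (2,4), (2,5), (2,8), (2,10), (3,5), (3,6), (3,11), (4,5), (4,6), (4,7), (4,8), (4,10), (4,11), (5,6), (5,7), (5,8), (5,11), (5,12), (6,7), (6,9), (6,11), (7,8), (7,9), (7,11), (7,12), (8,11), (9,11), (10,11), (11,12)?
68 (handshake: sum of degrees = 2|E| = 2 x 34 = 68)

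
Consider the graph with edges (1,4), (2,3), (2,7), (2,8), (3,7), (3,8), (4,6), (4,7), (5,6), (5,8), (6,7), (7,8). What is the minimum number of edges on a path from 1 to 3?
3 (path: 1 -> 4 -> 7 -> 3, 3 edges)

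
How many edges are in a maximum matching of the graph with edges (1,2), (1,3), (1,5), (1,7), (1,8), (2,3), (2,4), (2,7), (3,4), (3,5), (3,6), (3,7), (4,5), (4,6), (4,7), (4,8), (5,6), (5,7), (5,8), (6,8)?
4 (matching: (1,7), (2,4), (3,6), (5,8); upper bound floor(n/2) = floor(8/2) = 4)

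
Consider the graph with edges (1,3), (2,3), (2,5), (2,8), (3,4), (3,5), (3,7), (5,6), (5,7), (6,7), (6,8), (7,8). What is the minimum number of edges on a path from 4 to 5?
2 (path: 4 -> 3 -> 5, 2 edges)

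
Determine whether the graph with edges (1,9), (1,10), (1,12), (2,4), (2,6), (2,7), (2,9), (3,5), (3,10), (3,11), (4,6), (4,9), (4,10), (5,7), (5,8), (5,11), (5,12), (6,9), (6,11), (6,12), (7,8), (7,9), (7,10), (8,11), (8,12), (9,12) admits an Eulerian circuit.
No (6 vertices have odd degree: {1, 3, 5, 6, 7, 12}; Eulerian circuit requires 0)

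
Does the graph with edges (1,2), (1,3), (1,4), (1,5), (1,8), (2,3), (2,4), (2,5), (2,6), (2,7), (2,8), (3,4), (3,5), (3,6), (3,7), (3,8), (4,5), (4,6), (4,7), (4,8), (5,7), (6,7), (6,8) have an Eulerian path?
No (8 vertices have odd degree: {1, 2, 3, 4, 5, 6, 7, 8}; Eulerian path requires 0 or 2)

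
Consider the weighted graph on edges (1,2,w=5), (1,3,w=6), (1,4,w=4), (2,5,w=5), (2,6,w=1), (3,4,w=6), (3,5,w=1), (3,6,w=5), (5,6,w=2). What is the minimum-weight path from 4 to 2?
9 (path: 4 -> 1 -> 2; weights 4 + 5 = 9)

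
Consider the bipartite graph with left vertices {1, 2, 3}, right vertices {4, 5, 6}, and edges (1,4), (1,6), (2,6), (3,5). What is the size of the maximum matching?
3 (matching: (1,4), (2,6), (3,5); upper bound min(|L|,|R|) = min(3,3) = 3)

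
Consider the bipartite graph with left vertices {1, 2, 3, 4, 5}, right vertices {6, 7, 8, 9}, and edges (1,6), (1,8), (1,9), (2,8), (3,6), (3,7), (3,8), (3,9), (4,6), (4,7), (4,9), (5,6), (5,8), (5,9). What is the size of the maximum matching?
4 (matching: (1,9), (2,8), (3,7), (4,6); upper bound min(|L|,|R|) = min(5,4) = 4)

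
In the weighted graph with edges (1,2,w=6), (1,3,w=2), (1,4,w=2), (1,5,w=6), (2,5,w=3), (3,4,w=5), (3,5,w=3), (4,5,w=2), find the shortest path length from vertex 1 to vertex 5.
4 (path: 1 -> 4 -> 5; weights 2 + 2 = 4)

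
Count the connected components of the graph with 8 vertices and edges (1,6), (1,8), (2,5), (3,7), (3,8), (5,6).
2 (components: {1, 2, 3, 5, 6, 7, 8}, {4})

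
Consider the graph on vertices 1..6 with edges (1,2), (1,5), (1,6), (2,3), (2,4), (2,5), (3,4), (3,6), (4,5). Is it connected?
Yes (BFS from 1 visits [1, 2, 5, 6, 3, 4] — all 6 vertices reached)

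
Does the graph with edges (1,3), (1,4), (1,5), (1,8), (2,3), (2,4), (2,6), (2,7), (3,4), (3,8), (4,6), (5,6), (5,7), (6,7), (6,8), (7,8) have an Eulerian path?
Yes (the graph is connected and exactly 2 vertices have odd degree: {5, 6}; any Eulerian path must start and end at those)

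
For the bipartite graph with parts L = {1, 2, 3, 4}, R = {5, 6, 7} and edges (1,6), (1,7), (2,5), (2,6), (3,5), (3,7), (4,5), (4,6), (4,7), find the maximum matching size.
3 (matching: (1,7), (2,6), (3,5); upper bound min(|L|,|R|) = min(4,3) = 3)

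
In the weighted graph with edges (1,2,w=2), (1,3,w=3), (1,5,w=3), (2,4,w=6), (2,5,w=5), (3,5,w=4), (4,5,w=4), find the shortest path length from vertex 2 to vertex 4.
6 (path: 2 -> 4; weights 6 = 6)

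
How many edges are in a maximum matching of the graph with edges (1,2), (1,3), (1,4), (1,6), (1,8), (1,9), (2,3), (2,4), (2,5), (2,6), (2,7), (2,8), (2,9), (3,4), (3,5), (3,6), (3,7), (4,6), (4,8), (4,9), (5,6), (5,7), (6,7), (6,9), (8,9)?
4 (matching: (1,3), (4,8), (5,7), (6,9); upper bound floor(n/2) = floor(9/2) = 4)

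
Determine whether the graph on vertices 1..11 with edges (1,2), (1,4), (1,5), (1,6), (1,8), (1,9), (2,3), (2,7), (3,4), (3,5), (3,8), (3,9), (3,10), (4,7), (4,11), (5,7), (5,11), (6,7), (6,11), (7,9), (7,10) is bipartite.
Yes. Partition: {1, 3, 7, 11}, {2, 4, 5, 6, 8, 9, 10}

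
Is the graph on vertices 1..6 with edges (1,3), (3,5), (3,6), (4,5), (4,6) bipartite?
Yes. Partition: {1, 2, 5, 6}, {3, 4}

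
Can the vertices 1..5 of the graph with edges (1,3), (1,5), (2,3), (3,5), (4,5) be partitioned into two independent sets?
No (odd cycle of length 3: 5 -> 1 -> 3 -> 5)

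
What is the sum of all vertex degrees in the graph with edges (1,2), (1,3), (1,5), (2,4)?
8 (handshake: sum of degrees = 2|E| = 2 x 4 = 8)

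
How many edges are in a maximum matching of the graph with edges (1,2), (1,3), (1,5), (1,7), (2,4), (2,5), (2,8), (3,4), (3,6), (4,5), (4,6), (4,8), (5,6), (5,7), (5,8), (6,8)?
4 (matching: (1,7), (2,5), (3,6), (4,8); upper bound floor(n/2) = floor(8/2) = 4)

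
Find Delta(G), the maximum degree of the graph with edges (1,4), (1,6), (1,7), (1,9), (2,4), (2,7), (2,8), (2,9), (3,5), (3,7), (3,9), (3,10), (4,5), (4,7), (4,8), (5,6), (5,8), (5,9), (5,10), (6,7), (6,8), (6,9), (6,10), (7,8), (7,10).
7 (attained at vertex 7)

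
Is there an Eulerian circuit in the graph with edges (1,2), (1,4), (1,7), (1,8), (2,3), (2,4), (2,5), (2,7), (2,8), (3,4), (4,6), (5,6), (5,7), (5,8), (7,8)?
Yes (the graph is connected and all 8 vertices have even degree)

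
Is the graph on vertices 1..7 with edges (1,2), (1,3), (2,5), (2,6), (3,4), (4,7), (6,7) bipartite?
Yes. Partition: {1, 4, 5, 6}, {2, 3, 7}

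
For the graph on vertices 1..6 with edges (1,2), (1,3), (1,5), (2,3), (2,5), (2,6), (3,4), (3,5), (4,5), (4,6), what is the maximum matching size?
3 (matching: (1,2), (3,5), (4,6); upper bound floor(n/2) = floor(6/2) = 3)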